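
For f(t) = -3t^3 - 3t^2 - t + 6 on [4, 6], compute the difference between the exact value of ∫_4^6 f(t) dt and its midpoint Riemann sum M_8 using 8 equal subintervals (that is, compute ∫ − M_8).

Exact integral: ∫_4^6 f(t) dt = -930.
M_8 = -929.5.
Error = -930 − (-929.5) = -0.5.

-0.5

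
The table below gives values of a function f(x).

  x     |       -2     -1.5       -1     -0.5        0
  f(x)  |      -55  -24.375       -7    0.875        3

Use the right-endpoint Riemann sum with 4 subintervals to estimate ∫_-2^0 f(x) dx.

Δx = 0.5.
Sum = 0.5·[(-24.375) + (-7) + 0.875 + 3] = -13.75.

-13.75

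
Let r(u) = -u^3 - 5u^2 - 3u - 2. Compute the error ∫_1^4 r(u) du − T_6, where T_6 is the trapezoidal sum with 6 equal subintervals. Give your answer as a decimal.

Exact integral: ∫_1^4 r(u) du = -197.25.
T_6 = -198.8125.
Error = -197.25 − (-198.8125) = 1.5625.

1.5625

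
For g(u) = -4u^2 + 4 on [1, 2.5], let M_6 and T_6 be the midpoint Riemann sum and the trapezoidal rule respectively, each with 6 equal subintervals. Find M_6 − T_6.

M_6 = -13.46875.
T_6 = -13.5625.
M_6 − T_6 = 0.09375.

0.09375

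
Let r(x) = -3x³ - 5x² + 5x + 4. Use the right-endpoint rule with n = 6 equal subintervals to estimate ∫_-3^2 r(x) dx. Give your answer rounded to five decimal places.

Δx = (2 − (-3))/6 = 5/6.
Right endpoints: -13/6, -4/3, -0.5, 1/3, 7/6, 2.
r(-13/6) = 5/24, r(-4/3) = -40/9, r(-0.5) = 0.625, r(1/3) = 5, r(7/6) = -125/72, r(2) = -30.
Sum = Δx · [r(-13/6) + r(-4/3) + r(-0.5) + ...].
Sum ≈ -25.28935.

-25.28935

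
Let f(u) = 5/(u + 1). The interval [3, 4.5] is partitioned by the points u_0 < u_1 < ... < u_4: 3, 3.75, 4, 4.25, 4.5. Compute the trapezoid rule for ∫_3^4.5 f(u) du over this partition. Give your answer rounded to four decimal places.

Subinterval widths: 0.75, 0.25, 0.25, 0.25.
f(3) = 1.25, f(3.75) = 20/19, f(4) = 1, f(4.25) = 20/21, f(4.5) = 10/11.
On each subinterval the trapezoid contributes (Δu_i/2)·[f(u_{i-1}) + f(u_i)].
Sum ≈ 1.5968.

1.5968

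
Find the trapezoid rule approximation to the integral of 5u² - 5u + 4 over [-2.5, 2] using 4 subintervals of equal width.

Δu = (2 − (-2.5))/4 = 1.125.
f(-2.5) = 47.75, f(-1.375) = 20.328125, f(-0.25) = 5.5625, f(0.875) = 3.453125, f(2) = 14.
T_4 = (Δu/2)·[f(u_0) + 2f(u_1) + 2f(u_2) + 2f(u_3) + f(u_4)].
Sum = 67.74609375.

67.74609375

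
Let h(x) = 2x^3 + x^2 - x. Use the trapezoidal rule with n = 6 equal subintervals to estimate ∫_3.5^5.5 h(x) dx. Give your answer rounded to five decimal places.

415.70370

Δx = (5.5 − 3.5)/6 = 1/3.
h(3.5) = 94.5, h(23/6) = 3335/27, h(25/6) = 8525/54, h(4.5) = 198, h(29/6) = 13195/54, h(31/6) = 8029/27, h(5.5) = 357.5.
T_6 = (Δx/2)·[h(x_0) + 2h(x_1) + ... + 2h(x_{5}) + h(x_6)].
Sum ≈ 415.70370.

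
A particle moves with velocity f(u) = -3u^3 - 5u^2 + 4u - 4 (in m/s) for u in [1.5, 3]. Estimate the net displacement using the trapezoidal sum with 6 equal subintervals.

Δu = (3 − 1.5)/6 = 0.25.
f(1.5) = -19.375, f(1.75) = -28.390625, f(2) = -40, f(2.25) = -54.484375, f(2.5) = -72.125, f(2.75) = -93.203125, f(3) = -118.
T_6 = (Δu/2)·[f(u_0) + 2f(u_1) + ... + 2f(u_{5}) + f(u_6)].
Sum = -89.22265625.

-89.22265625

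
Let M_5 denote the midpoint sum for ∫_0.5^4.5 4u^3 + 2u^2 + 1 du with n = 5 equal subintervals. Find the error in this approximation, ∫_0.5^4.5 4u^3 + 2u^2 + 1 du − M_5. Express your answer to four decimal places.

6.8267

Exact integral: ∫_0.5^4.5 f(u) du ≈ 474.666667.
M_5 = 467.84.
Error ≈ 474.666667 − 467.84 ≈ 6.8267.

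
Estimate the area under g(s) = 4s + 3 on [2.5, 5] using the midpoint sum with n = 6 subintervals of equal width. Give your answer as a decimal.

45

Δs = (5 − 2.5)/6 = 5/12.
Midpoints: 65/24, 3.125, 85/24, 95/24, 4.375, 115/24.
g(65/24) = 83/6, g(3.125) = 15.5, g(85/24) = 103/6, g(95/24) = 113/6, g(4.375) = 20.5, g(115/24) = 133/6.
Sum = Δs · [g(65/24) + g(3.125) + g(85/24) + ...].
Sum = 45.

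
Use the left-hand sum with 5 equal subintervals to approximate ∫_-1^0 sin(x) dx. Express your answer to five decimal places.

-0.54231

Δx = (0 − (-1))/5 = 0.2.
Left endpoints: -1, -0.8, -0.6, -0.4, -0.2.
f(-1) ≈ -0.84147, f(-0.8) ≈ -0.71736, f(-0.6) ≈ -0.56464, f(-0.4) ≈ -0.38942, f(-0.2) ≈ -0.19867.
Sum = Δx · [f(-1) + f(-0.8) + f(-0.6) + f(-0.4) + f(-0.2)].
Sum ≈ -0.54231.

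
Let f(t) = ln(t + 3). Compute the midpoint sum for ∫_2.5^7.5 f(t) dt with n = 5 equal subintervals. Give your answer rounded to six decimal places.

Δt = (7.5 − 2.5)/5 = 1.
Midpoints: 3, 4, 5, 6, 7.
f(3) ≈ 1.791759, f(4) ≈ 1.945910, f(5) ≈ 2.079442, f(6) ≈ 2.197225, f(7) ≈ 2.302585.
Sum = Δt · [f(3) + f(4) + f(5) + f(6) + f(7)].
Sum ≈ 10.316921.

10.316921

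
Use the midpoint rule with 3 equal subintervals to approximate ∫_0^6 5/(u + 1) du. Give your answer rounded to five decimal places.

9.16667

Δu = (6 − 0)/3 = 2.
Midpoints: 1, 3, 5.
f(1) = 2.5, f(3) = 1.25, f(5) = 5/6.
Sum = Δu · [f(1) + f(3) + f(5)].
Sum ≈ 9.16667.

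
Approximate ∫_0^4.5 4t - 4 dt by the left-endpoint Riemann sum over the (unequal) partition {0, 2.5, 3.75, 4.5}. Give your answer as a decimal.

5.75

Subinterval widths: 2.5, 1.25, 0.75.
Left endpoints: 0, 2.5, 3.75.
f(0) = -4, f(2.5) = 6, f(3.75) = 11.
Sum = Σ Δt_i · f(t_i).
Sum = 5.75.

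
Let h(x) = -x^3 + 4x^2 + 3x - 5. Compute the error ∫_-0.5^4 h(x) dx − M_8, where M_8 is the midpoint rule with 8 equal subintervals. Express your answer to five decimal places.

Exact integral: ∫_-0.5^4 h(x) dx = 22.640625.
M_8 ≈ 22.7889404.
Error ≈ 22.640625 − 22.7889404 ≈ -0.14832.

-0.14832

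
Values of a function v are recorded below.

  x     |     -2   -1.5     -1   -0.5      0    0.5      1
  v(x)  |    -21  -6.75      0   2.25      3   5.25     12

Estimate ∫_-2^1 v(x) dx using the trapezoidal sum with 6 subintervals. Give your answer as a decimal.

-0.375

Δx = 0.5.
T_6 = (0.5/2)·[(-21) + 2·(-6.75) + 2·0 + 2·2.25 + 2·3 + 2·5.25 + 12] = -0.375.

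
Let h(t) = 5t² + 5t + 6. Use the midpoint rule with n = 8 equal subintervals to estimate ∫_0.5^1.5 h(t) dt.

16.41015625

Δt = (1.5 − 0.5)/8 = 0.125.
Midpoints: 0.5625, 0.6875, 0.8125, 0.9375, 1.0625, 1.1875, 1.3125, 1.4375.
h(0.5625) = 10.39453125, h(0.6875) = 11.80078125, h(0.8125) = 13.36328125, h(0.9375) = 15.08203125, h(1.0625) = 16.95703125, h(1.1875) = 18.98828125, h(1.3125) = 21.17578125, h(1.4375) = 23.51953125.
Sum = Δt · [h(0.5625) + h(0.6875) + h(0.8125) + ...].
Sum = 16.41015625.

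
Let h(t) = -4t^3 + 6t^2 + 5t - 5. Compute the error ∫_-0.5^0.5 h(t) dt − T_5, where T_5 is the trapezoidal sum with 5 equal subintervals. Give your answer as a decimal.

Exact integral: ∫_-0.5^0.5 h(t) dt = -4.5.
T_5 = -4.46.
Error = -4.5 − (-4.46) = -0.04.

-0.04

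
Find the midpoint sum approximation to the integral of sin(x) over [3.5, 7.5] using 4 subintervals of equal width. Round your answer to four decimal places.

Δx = (7.5 − 3.5)/4 = 1.
Midpoints: 4, 5, 6, 7.
f(4) ≈ -0.7568, f(5) ≈ -0.9589, f(6) ≈ -0.2794, f(7) ≈ 0.6570.
Sum = Δx · [f(4) + f(5) + f(6) + f(7)].
Sum ≈ -1.3382.

-1.3382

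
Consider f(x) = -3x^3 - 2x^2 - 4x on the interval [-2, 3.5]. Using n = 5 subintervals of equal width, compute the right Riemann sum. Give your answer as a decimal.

Δx = (3.5 − (-2))/5 = 1.1.
Right endpoints: -0.9, 0.2, 1.3, 2.4, 3.5.
f(-0.9) = 4.167, f(0.2) = -0.904, f(1.3) = -15.171, f(2.4) = -62.592, f(3.5) = -167.125.
Sum = Δx · [f(-0.9) + f(0.2) + f(1.3) + f(2.4) + f(3.5)].
Sum = -265.7875.

-265.7875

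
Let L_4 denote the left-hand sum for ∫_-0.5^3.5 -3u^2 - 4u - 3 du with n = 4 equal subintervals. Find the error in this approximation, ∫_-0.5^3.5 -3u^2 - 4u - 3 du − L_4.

-24

Exact integral: ∫_-0.5^3.5 f(u) du = -79.
L_4 = -55.
Error = -79 − (-55) = -24.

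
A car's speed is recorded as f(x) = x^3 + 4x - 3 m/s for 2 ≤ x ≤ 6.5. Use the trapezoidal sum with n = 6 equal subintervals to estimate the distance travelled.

Δx = (6.5 − 2)/6 = 0.75.
f(2) = 13, f(2.75) = 28.796875, f(3.5) = 53.875, f(4.25) = 90.765625, f(5) = 142, f(5.75) = 210.109375, f(6.5) = 297.625.
T_6 = (Δx/2)·[f(x_0) + 2f(x_1) + ... + 2f(x_{5}) + f(x_6)].
Sum = 510.64453125.

510.64453125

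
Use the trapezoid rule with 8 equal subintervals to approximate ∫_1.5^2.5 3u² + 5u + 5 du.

27.2578125

Δu = (2.5 − 1.5)/8 = 0.125.
f(1.5) = 19.25, f(1.625) = 21.046875, f(1.75) = 22.9375, f(1.875) = 24.921875, f(2) = 27, f(2.125) = 29.171875, f(2.25) = 31.4375, f(2.375) = 33.796875, f(2.5) = 36.25.
T_8 = (Δu/2)·[f(u_0) + 2f(u_1) + ... + 2f(u_{7}) + f(u_8)].
Sum = 27.2578125.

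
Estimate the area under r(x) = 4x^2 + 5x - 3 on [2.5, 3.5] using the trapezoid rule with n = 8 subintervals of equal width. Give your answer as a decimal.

Δx = (3.5 − 2.5)/8 = 0.125.
r(2.5) = 34.5, r(2.625) = 37.6875, r(2.75) = 41, r(2.875) = 44.4375, r(3) = 48, r(3.125) = 51.6875, r(3.25) = 55.5, r(3.375) = 59.4375, r(3.5) = 63.5.
T_8 = (Δx/2)·[r(x_0) + 2r(x_1) + ... + 2r(x_{7}) + r(x_8)].
Sum = 48.34375.

48.34375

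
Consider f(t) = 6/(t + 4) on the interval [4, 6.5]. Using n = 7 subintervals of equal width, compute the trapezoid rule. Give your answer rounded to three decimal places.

Δt = (6.5 − 4)/7 = 5/14.
f(4) = 0.75, f(61/14) = 28/39, f(33/7) = 42/61, f(71/14) = 84/127, f(38/7) = 7/11, f(81/14) = 84/137, f(43/7) = 42/71, f(6.5) = 4/7.
T_7 = (Δt/2)·[f(t_0) + 2f(t_1) + ... + 2f(t_{6}) + f(t_7)].
Sum ≈ 1.632.

1.632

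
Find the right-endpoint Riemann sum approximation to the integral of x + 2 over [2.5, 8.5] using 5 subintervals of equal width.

Δx = (8.5 − 2.5)/5 = 1.2.
Right endpoints: 3.7, 4.9, 6.1, 7.3, 8.5.
f(3.7) = 5.7, f(4.9) = 6.9, f(6.1) = 8.1, f(7.3) = 9.3, f(8.5) = 10.5.
Sum = Δx · [f(3.7) + f(4.9) + f(6.1) + f(7.3) + f(8.5)].
Sum = 48.6.

48.6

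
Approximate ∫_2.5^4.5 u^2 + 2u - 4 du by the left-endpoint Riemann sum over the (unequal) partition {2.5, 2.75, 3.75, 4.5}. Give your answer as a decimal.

24.046875

Subinterval widths: 0.25, 1, 0.75.
Left endpoints: 2.5, 2.75, 3.75.
f(2.5) = 7.25, f(2.75) = 9.0625, f(3.75) = 17.5625.
Sum = Σ Δu_i · f(u_i).
Sum = 24.046875.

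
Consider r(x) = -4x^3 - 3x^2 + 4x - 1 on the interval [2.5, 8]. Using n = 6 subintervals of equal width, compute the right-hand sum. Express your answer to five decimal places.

Δx = (8 − 2.5)/6 = 11/12.
Right endpoints: 41/12, 13/3, 5.25, 37/6, 85/12, 8.
r(41/12) = -39289/216, r(13/3) = -9868/27, r(5.25) = -641.5, r(37/6) = -111071/108, r(85/12) = -333671/216, r(8) = -2209.
Sum = Δx · [r(41/12) + r(13/3) + r(5.25) + ...].
Sum ≈ -5473.49306.

-5473.49306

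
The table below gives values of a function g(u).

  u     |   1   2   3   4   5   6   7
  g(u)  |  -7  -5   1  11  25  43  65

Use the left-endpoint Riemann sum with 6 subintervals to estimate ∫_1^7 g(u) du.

Δu = 1.
Sum = 1·[(-7) + (-5) + 1 + 11 + 25 + 43] = 68.

68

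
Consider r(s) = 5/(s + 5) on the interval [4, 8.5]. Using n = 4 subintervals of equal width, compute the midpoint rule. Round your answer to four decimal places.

Δs = (8.5 − 4)/4 = 1.125.
Midpoints: 4.5625, 5.6875, 6.8125, 7.9375.
r(4.5625) = 80/153, r(5.6875) = 80/171, r(6.8125) = 80/189, r(7.9375) = 80/207.
Sum = Δs · [r(4.5625) + r(5.6875) + r(6.8125) + r(7.9375)].
Sum ≈ 2.0255.

2.0255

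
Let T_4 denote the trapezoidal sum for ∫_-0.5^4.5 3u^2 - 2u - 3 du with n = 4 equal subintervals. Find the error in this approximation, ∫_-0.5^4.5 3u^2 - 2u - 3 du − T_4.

Exact integral: ∫_-0.5^4.5 f(u) du = 56.25.
T_4 = 60.15625.
Error = 56.25 − 60.15625 = -3.90625.

-3.90625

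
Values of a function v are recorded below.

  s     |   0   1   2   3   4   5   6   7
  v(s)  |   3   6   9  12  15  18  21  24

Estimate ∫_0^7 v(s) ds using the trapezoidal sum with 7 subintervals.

Δs = 1.
T_7 = (1/2)·[3 + 2·6 + 2·9 + 2·12 + 2·15 + 2·18 + 2·21 + 24] = 94.5.

94.5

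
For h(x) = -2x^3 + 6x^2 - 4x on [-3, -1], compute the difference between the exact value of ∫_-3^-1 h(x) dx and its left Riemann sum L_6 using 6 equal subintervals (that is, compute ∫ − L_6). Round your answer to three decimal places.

Exact integral: ∫_-3^-1 h(x) dx = 108.
L_6 ≈ 126.66667.
Error ≈ 108 − 126.66667 ≈ -18.667.

-18.667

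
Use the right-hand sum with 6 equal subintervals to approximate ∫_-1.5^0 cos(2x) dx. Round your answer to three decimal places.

Δx = (0 − (-1.5))/6 = 0.25.
Right endpoints: -1.25, -1, -0.75, -0.5, -0.25, 0.
f(-1.25) ≈ -0.801, f(-1) ≈ -0.416, f(-0.75) ≈ 0.071, f(-0.5) ≈ 0.540, f(-0.25) ≈ 0.878, f(0) ≈ 1.000.
Sum = Δx · [f(-1.25) + f(-1) + f(-0.75) + ...].
Sum ≈ 0.318.

0.318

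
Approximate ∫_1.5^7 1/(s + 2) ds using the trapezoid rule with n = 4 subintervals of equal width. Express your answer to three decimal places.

0.955

Δs = (7 − 1.5)/4 = 1.375.
f(1.5) = 2/7, f(2.875) = 8/39, f(4.25) = 0.16, f(5.625) = 8/61, f(7) = 1/9.
T_4 = (Δs/2)·[f(s_0) + 2f(s_1) + 2f(s_2) + 2f(s_3) + f(s_4)].
Sum ≈ 0.955.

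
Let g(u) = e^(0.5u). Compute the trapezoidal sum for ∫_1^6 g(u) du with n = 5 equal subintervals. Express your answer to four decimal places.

Δu = (6 − 1)/5 = 1.
g(1) ≈ 1.6487, g(2) ≈ 2.7183, g(3) ≈ 4.4817, g(4) ≈ 7.3891, g(5) ≈ 12.1825, g(6) ≈ 20.0855.
T_5 = (Δu/2)·[g(u_0) + 2g(u_1) + ... + 2g(u_{4}) + g(u_5)].
Sum ≈ 37.6387.

37.6387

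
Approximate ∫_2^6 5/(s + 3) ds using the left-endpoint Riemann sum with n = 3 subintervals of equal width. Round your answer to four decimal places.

3.2555

Δs = (6 − 2)/3 = 4/3.
Left endpoints: 2, 10/3, 14/3.
f(2) = 1, f(10/3) = 15/19, f(14/3) = 15/23.
Sum = Δs · [f(2) + f(10/3) + f(14/3)].
Sum ≈ 3.2555.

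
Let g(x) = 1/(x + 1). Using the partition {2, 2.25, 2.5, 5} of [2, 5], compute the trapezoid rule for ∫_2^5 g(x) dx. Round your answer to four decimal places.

Subinterval widths: 0.25, 0.25, 2.5.
g(2) = 1/3, g(2.25) = 4/13, g(2.5) = 2/7, g(5) = 1/6.
On each subinterval the trapezoid contributes (Δx_i/2)·[g(x_{i-1}) + g(x_i)].
Sum ≈ 0.7198.

0.7198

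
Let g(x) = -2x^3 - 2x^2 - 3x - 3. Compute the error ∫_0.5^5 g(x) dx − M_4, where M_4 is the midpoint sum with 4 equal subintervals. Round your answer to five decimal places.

-8.78027

Exact integral: ∫_0.5^5 g(x) dx = -446.34375.
M_4 ≈ -437.5634766.
Error ≈ -446.34375 − (-437.5634766) ≈ -8.78027.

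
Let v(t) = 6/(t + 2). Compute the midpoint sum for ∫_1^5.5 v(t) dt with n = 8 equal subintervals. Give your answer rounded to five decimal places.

5.49041

Δt = (5.5 − 1)/8 = 0.5625.
Midpoints: 1.28125, 1.84375, 2.40625, 2.96875, 3.53125, 4.09375, 4.65625, 5.21875.
v(1.28125) = 64/35, v(1.84375) = 64/41, v(2.40625) = 64/47, v(2.96875) = 64/53, v(3.53125) = 64/59, v(4.09375) = 64/65, v(4.65625) = 64/71, v(5.21875) = 64/77.
Sum = Δt · [v(1.28125) + v(1.84375) + v(2.40625) + ...].
Sum ≈ 5.49041.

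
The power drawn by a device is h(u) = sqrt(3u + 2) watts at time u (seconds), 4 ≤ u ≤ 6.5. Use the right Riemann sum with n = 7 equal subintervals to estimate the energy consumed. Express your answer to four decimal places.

10.6720

Δu = (6.5 − 4)/7 = 5/14.
Right endpoints: 61/14, 33/7, 71/14, 38/7, 81/14, 43/7, 6.5.
h(61/14) ≈ 3.8822, h(33/7) ≈ 4.0178, h(71/14) ≈ 4.1490, h(38/7) ≈ 4.2762, h(81/14) ≈ 4.3997, h(43/7) ≈ 4.5198, h(6.5) ≈ 4.6368.
Sum = Δu · [h(61/14) + h(33/7) + h(71/14) + ...].
Sum ≈ 10.6720.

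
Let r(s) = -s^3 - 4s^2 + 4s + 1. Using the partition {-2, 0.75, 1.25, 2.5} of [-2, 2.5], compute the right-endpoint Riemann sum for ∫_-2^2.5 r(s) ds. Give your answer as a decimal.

-34.48046875

Subinterval widths: 2.75, 0.5, 1.25.
Right endpoints: 0.75, 1.25, 2.5.
r(0.75) = 1.328125, r(1.25) = -2.203125, r(2.5) = -29.625.
Sum = Σ Δs_i · r(s_i).
Sum = -34.48046875.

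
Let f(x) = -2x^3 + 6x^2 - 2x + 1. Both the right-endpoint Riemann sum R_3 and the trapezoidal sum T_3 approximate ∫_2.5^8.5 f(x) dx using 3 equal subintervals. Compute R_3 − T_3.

R_3 = -2374.5.
T_3 = -1561.5.
R_3 − T_3 = -813.

-813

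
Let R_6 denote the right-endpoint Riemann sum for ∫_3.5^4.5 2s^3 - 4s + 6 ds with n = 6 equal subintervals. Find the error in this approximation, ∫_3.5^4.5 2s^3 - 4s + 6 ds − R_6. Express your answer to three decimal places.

-7.819

Exact integral: ∫_3.5^4.5 f(s) ds = 120.
R_6 ≈ 127.81944.
Error ≈ 120 − 127.81944 ≈ -7.819.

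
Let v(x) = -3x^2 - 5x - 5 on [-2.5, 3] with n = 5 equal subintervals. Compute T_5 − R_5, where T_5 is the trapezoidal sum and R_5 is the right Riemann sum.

19.6625

T_5 = -80.3275.
R_5 = -99.99.
T_5 − R_5 = 19.6625.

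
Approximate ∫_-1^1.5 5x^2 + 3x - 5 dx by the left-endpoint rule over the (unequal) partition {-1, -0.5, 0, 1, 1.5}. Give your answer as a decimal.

-7.625

Subinterval widths: 0.5, 0.5, 1, 0.5.
Left endpoints: -1, -0.5, 0, 1.
f(-1) = -3, f(-0.5) = -5.25, f(0) = -5, f(1) = 3.
Sum = Σ Δx_i · f(x_i).
Sum = -7.625.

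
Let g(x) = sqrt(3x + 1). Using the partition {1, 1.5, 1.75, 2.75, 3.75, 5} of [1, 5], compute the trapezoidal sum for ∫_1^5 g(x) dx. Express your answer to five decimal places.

12.42083

Subinterval widths: 0.5, 0.25, 1, 1, 1.25.
g(1) ≈ 2.00000, g(1.5) ≈ 2.34521, g(1.75) ≈ 2.50000, g(2.75) ≈ 3.04138, g(3.75) ≈ 3.50000, g(5) ≈ 4.00000.
On each subinterval the trapezoid contributes (Δx_i/2)·[g(x_{i-1}) + g(x_i)].
Sum ≈ 12.42083.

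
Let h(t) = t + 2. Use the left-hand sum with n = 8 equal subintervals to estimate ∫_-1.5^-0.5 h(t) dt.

Δt = (-0.5 − (-1.5))/8 = 0.125.
Left endpoints: -1.5, -1.375, -1.25, -1.125, -1, -0.875, -0.75, -0.625.
h(-1.5) = 0.5, h(-1.375) = 0.625, h(-1.25) = 0.75, h(-1.125) = 0.875, h(-1) = 1, h(-0.875) = 1.125, h(-0.75) = 1.25, h(-0.625) = 1.375.
Sum = Δt · [h(-1.5) + h(-1.375) + h(-1.25) + ...].
Sum = 0.9375.

0.9375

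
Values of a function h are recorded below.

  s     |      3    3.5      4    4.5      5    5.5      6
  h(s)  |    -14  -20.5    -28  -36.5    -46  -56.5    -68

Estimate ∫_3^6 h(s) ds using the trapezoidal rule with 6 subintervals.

Δs = 0.5.
T_6 = (0.5/2)·[(-14) + 2·(-20.5) + 2·(-28) + 2·(-36.5) + 2·(-46) + 2·(-56.5) + (-68)] = -114.25.

-114.25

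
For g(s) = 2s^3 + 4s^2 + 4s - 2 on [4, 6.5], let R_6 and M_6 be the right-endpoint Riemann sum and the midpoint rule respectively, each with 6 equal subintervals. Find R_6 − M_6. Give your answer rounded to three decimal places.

115.571

R_6 ≈ 1207.15133.
M_6 ≈ 1091.58058.
R_6 − M_6 ≈ 115.571.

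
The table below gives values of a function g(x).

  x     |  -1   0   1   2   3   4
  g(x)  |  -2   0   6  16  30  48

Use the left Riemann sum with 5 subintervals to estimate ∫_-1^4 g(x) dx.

Δx = 1.
Sum = 1·[(-2) + 0 + 6 + 16 + 30] = 50.

50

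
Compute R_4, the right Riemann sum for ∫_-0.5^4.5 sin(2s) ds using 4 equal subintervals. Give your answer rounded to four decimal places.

Δs = (4.5 − (-0.5))/4 = 1.25.
Right endpoints: 0.75, 2, 3.25, 4.5.
f(0.75) ≈ 0.9975, f(2) ≈ -0.7568, f(3.25) ≈ 0.2151, f(4.5) ≈ 0.4121.
Sum = Δs · [f(0.75) + f(2) + f(3.25) + f(4.5)].
Sum ≈ 1.0849.

1.0849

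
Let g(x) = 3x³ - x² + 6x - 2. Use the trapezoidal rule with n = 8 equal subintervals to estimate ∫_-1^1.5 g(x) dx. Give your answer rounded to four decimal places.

0.3894

Δx = (1.5 − (-1))/8 = 0.3125.
g(-1) = -12, g(-0.6875) = -31017/4096, g(-0.375) = -2329/512, g(-0.0625) = -9747/4096, g(0.25) = -0.515625, g(0.5625) = 6523/4096, g(0.875) = 2301/512, g(1.1875) = 35793/4096, g(1.5) = 14.875.
T_8 = (Δx/2)·[g(x_0) + 2g(x_1) + ... + 2g(x_{7}) + g(x_8)].
Sum ≈ 0.3894.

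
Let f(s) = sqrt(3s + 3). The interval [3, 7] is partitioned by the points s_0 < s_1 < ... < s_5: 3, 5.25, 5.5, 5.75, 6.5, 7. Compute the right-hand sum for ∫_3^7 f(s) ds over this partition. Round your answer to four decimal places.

Subinterval widths: 2.25, 0.25, 0.25, 0.75, 0.5.
Right endpoints: 5.25, 5.5, 5.75, 6.5, 7.
f(5.25) ≈ 4.3301, f(5.5) ≈ 4.4159, f(5.75) ≈ 4.5000, f(6.5) ≈ 4.7434, f(7) ≈ 4.8990.
Sum = Σ Δs_i · f(s_i).
Sum ≈ 17.9788.

17.9788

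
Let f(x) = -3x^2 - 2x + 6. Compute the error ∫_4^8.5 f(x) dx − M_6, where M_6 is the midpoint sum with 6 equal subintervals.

-0.6328125

Exact integral: ∫_4^8.5 f(x) dx = -579.375.
M_6 = -578.7421875.
Error = -579.375 − (-578.7421875) = -0.6328125.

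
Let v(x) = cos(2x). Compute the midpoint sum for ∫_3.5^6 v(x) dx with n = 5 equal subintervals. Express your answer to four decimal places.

Δx = (6 − 3.5)/5 = 0.5.
Midpoints: 3.75, 4.25, 4.75, 5.25, 5.75.
v(3.75) ≈ 0.3466, v(4.25) ≈ -0.6020, v(4.75) ≈ -0.9972, v(5.25) ≈ -0.4755, v(5.75) ≈ 0.4833.
Sum = Δx · [v(3.75) + v(4.25) + v(4.75) + v(5.25) + v(5.75)].
Sum ≈ -0.6224.

-0.6224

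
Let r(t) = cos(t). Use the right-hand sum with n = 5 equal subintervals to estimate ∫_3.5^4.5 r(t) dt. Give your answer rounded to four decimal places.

-0.5521

Δt = (4.5 − 3.5)/5 = 0.2.
Right endpoints: 3.7, 3.9, 4.1, 4.3, 4.5.
r(3.7) ≈ -0.8481, r(3.9) ≈ -0.7259, r(4.1) ≈ -0.5748, r(4.3) ≈ -0.4008, r(4.5) ≈ -0.2108.
Sum = Δt · [r(3.7) + r(3.9) + r(4.1) + r(4.3) + r(4.5)].
Sum ≈ -0.5521.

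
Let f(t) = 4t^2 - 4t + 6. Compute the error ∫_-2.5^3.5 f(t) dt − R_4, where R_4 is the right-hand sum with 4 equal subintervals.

Exact integral: ∫_-2.5^3.5 f(t) dt = 102.
R_4 = 111.
Error = 102 − 111 = -9.

-9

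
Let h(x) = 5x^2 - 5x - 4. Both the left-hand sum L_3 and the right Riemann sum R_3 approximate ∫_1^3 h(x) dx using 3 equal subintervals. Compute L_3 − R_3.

L_3 ≈ 6.074074.
R_3 ≈ 26.074074.
L_3 − R_3 = -20.

-20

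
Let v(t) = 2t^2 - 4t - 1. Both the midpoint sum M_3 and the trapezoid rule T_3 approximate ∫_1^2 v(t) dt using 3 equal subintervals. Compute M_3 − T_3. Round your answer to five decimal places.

M_3 ≈ -2.3518519.
T_3 ≈ -2.2962963.
M_3 − T_3 ≈ -0.05556.

-0.05556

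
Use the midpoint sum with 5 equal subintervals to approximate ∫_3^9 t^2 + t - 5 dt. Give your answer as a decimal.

239.28

Δt = (9 − 3)/5 = 1.2.
Midpoints: 3.6, 4.8, 6, 7.2, 8.4.
f(3.6) = 11.56, f(4.8) = 22.84, f(6) = 37, f(7.2) = 54.04, f(8.4) = 73.96.
Sum = Δt · [f(3.6) + f(4.8) + f(6) + f(7.2) + f(8.4)].
Sum = 239.28.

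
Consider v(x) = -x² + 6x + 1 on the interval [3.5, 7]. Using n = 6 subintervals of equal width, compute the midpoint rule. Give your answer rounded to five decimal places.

13.80758

Δx = (7 − 3.5)/6 = 7/12.
Midpoints: 91/24, 4.375, 119/24, 133/24, 6.125, 161/24.
v(91/24) = 5399/576, v(4.375) = 8.109375, v(119/24) = 3551/576, v(133/24) = 2039/576, v(6.125) = 0.234375, v(161/24) = -2161/576.
Sum = Δx · [v(91/24) + v(4.375) + v(119/24) + ...].
Sum ≈ 13.80758.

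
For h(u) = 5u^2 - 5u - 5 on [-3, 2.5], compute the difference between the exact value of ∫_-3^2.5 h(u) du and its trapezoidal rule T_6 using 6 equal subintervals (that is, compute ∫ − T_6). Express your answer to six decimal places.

-3.851273

Exact integral: ∫_-3^2.5 h(u) du ≈ 50.41666667.
T_6 ≈ 54.26793981.
Error ≈ 50.41666667 − 54.26793981 ≈ -3.851273.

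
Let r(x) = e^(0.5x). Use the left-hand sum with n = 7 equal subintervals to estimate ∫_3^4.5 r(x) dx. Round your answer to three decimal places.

Δx = (4.5 − 3)/7 = 3/14.
Left endpoints: 3, 45/14, 24/7, 51/14, 27/7, 57/14, 30/7.
r(3) ≈ 4.482, r(45/14) ≈ 4.989, r(24/7) ≈ 5.553, r(51/14) ≈ 6.181, r(27/7) ≈ 6.880, r(57/14) ≈ 7.658, r(30/7) ≈ 8.524.
Sum = Δx · [r(3) + r(45/14) + r(24/7) + ...].
Sum ≈ 9.485.

9.485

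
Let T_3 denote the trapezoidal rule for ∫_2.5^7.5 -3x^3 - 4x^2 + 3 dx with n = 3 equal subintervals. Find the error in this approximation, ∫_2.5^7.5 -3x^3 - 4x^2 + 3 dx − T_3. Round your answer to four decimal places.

Exact integral: ∫_2.5^7.5 f(x) dx ≈ -2870.416667.
T_3 ≈ -2983.842593.
Error ≈ -2870.416667 − (-2983.842593) ≈ 113.4259.

113.4259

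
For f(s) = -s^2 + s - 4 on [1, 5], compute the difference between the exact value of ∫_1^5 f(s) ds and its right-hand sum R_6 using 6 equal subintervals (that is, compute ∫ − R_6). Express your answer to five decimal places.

6.96296

Exact integral: ∫_1^5 f(s) ds ≈ -45.3333333.
R_6 ≈ -52.2962963.
Error ≈ -45.3333333 − (-52.2962963) ≈ 6.96296.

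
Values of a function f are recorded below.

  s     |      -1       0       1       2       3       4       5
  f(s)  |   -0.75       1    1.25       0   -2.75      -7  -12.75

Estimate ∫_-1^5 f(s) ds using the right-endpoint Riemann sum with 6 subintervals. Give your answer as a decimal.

Δs = 1.
Sum = 1·[1 + 1.25 + 0 + (-2.75) + (-7) + (-12.75)] = -20.25.

-20.25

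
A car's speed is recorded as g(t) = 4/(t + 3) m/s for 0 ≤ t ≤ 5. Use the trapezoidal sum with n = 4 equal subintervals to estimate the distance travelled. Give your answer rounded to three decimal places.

3.972

Δt = (5 − 0)/4 = 1.25.
g(0) = 4/3, g(1.25) = 16/17, g(2.5) = 8/11, g(3.75) = 16/27, g(5) = 0.5.
T_4 = (Δt/2)·[g(t_0) + 2g(t_1) + 2g(t_2) + 2g(t_3) + g(t_4)].
Sum ≈ 3.972.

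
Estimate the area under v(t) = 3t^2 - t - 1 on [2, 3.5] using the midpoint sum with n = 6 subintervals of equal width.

Δt = (3.5 − 2)/6 = 0.25.
Midpoints: 2.125, 2.375, 2.625, 2.875, 3.125, 3.375.
v(2.125) = 10.421875, v(2.375) = 13.546875, v(2.625) = 17.046875, v(2.875) = 20.921875, v(3.125) = 25.171875, v(3.375) = 29.796875.
Sum = Δt · [v(2.125) + v(2.375) + v(2.625) + ...].
Sum = 29.2265625.

29.2265625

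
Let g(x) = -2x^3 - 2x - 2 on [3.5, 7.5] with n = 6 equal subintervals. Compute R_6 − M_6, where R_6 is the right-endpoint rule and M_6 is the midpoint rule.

R_6 ≈ -1824.111111.
M_6 ≈ -1554.111111.
R_6 − M_6 = -270.

-270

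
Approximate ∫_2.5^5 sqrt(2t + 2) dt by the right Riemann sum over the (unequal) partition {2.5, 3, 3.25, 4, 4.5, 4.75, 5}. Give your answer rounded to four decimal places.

Subinterval widths: 0.5, 0.25, 0.75, 0.5, 0.25, 0.25.
Right endpoints: 3, 3.25, 4, 4.5, 4.75, 5.
f(3) ≈ 2.8284, f(3.25) ≈ 2.9155, f(4) ≈ 3.1623, f(4.5) ≈ 3.3166, f(4.75) ≈ 3.3912, f(5) ≈ 3.4641.
Sum = Σ Δt_i · f(t_i).
Sum ≈ 7.8869.

7.8869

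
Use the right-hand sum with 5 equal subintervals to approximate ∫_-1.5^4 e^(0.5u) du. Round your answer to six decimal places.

Δu = (4 − (-1.5))/5 = 1.1.
Right endpoints: -0.4, 0.7, 1.8, 2.9, 4.
f(-0.4) ≈ 0.818731, f(0.7) ≈ 1.419068, f(1.8) ≈ 2.459603, f(2.9) ≈ 4.263115, f(4) ≈ 7.389056.
Sum = Δu · [f(-0.4) + f(0.7) + f(1.8) + f(2.9) + f(4)].
Sum ≈ 17.984529.

17.984529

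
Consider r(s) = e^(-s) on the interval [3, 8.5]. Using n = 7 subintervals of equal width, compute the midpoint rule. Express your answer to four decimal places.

Δs = (8.5 − 3)/7 = 11/14.
Midpoints: 95/28, 117/28, 139/28, 5.75, 183/28, 205/28, 227/28.
r(95/28) ≈ 0.0336, r(117/28) ≈ 0.0153, r(139/28) ≈ 0.0070, r(5.75) ≈ 0.0032, r(183/28) ≈ 0.0015, r(205/28) ≈ 0.0007, r(227/28) ≈ 0.0003.
Sum = Δs · [r(95/28) + r(117/28) + r(139/28) + ...].
Sum ≈ 0.0483.

0.0483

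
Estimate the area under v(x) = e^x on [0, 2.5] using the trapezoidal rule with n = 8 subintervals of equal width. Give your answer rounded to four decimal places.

11.2733

Δx = (2.5 − 0)/8 = 0.3125.
v(0) ≈ 1.0000, v(0.3125) ≈ 1.3668, v(0.625) ≈ 1.8682, v(0.9375) ≈ 2.5536, v(1.25) ≈ 3.4903, v(1.5625) ≈ 4.7707, v(1.875) ≈ 6.5208, v(2.1875) ≈ 8.9129, v(2.5) ≈ 12.1825.
T_8 = (Δx/2)·[v(x_0) + 2v(x_1) + ... + 2v(x_{7}) + v(x_8)].
Sum ≈ 11.2733.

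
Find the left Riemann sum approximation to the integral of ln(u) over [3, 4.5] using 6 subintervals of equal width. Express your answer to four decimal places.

1.9212

Δu = (4.5 − 3)/6 = 0.25.
Left endpoints: 3, 3.25, 3.5, 3.75, 4, 4.25.
f(3) ≈ 1.0986, f(3.25) ≈ 1.1787, f(3.5) ≈ 1.2528, f(3.75) ≈ 1.3218, f(4) ≈ 1.3863, f(4.25) ≈ 1.4469.
Sum = Δu · [f(3) + f(3.25) + f(3.5) + ...].
Sum ≈ 1.9212.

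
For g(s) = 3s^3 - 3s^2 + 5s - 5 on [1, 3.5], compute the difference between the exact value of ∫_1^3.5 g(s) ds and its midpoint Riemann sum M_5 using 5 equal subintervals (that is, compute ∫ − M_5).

Exact integral: ∫_1^3.5 g(s) ds = 85.546875.
M_5 = 84.6484375.
Error = 85.546875 − 84.6484375 = 0.8984375.

0.8984375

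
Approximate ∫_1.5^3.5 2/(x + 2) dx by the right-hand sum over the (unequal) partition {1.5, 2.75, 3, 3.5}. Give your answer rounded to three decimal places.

0.808

Subinterval widths: 1.25, 0.25, 0.5.
Right endpoints: 2.75, 3, 3.5.
f(2.75) = 8/19, f(3) = 0.4, f(3.5) = 4/11.
Sum = Σ Δx_i · f(x_i).
Sum ≈ 0.808.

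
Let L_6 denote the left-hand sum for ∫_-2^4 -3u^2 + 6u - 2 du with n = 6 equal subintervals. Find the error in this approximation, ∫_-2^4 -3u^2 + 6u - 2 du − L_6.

3

Exact integral: ∫_-2^4 f(u) du = -48.
L_6 = -51.
Error = -48 − (-51) = 3.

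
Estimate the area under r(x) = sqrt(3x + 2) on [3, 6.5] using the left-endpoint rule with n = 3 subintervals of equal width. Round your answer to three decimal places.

13.262

Δx = (6.5 − 3)/3 = 7/6.
Left endpoints: 3, 25/6, 16/3.
r(3) ≈ 3.317, r(25/6) ≈ 3.808, r(16/3) ≈ 4.243.
Sum = Δx · [r(3) + r(25/6) + r(16/3)].
Sum ≈ 13.262.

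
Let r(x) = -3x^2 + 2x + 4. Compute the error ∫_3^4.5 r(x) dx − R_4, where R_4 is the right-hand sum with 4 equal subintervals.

5.87109375

Exact integral: ∫_3^4.5 r(x) dx = -46.875.
R_4 = -52.74609375.
Error = -46.875 − (-52.74609375) = 5.87109375.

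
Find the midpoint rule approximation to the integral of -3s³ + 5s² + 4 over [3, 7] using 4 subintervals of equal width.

-1184

Δs = (7 − 3)/4 = 1.
Midpoints: 3.5, 4.5, 5.5, 6.5.
f(3.5) = -63.375, f(4.5) = -168.125, f(5.5) = -343.875, f(6.5) = -608.625.
Sum = Δs · [f(3.5) + f(4.5) + f(5.5) + f(6.5)].
Sum = -1184.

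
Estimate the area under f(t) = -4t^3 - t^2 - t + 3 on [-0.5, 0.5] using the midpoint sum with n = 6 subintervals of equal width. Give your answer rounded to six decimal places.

2.918981

Δt = (0.5 − (-0.5))/6 = 1/6.
Midpoints: -5/12, -0.25, -1/12, 1/12, 0.25, 5/12.
f(-5/12) = 763/216, f(-0.25) = 3.25, f(-1/12) = 665/216, f(1/12) = 157/54, f(0.25) = 2.625, f(5/12) = 229/108.
Sum = Δt · [f(-5/12) + f(-0.25) + f(-1/12) + ...].
Sum ≈ 2.918981.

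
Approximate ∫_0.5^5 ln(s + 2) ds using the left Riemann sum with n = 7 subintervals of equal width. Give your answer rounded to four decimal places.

Δs = (5 − 0.5)/7 = 9/14.
Left endpoints: 0.5, 8/7, 25/14, 17/7, 43/14, 26/7, 61/14.
f(0.5) ≈ 0.9163, f(8/7) ≈ 1.1451, f(25/14) ≈ 1.3312, f(17/7) ≈ 1.4881, f(43/14) ≈ 1.6236, f(26/7) ≈ 1.7430, f(61/14) ≈ 1.8496.
Sum = Δs · [f(0.5) + f(8/7) + f(25/14) + ...].
Sum ≈ 6.4909.

6.4909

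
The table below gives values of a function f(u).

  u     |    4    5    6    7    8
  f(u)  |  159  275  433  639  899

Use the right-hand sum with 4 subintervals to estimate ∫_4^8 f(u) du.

2246

Δu = 1.
Sum = 1·[275 + 433 + 639 + 899] = 2246.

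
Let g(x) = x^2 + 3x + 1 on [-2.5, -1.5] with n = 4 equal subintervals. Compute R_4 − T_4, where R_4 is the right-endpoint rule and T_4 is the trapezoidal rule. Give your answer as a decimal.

-0.125

R_4 = -1.03125.
T_4 = -0.90625.
R_4 − T_4 = -0.125.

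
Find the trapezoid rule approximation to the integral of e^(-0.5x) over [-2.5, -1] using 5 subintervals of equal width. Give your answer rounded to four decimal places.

Δx = (-1 − (-2.5))/5 = 0.3.
f(-2.5) ≈ 3.4903, f(-2.2) ≈ 3.0042, f(-1.9) ≈ 2.5857, f(-1.6) ≈ 2.2255, f(-1.3) ≈ 1.9155, f(-1) ≈ 1.6487.
T_5 = (Δx/2)·[f(x_0) + 2f(x_1) + ... + 2f(x_{4}) + f(x_5)].
Sum ≈ 3.6901.

3.6901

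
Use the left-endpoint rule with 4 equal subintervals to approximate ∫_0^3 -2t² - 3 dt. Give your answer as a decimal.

Δt = (3 − 0)/4 = 0.75.
Left endpoints: 0, 0.75, 1.5, 2.25.
f(0) = -3, f(0.75) = -4.125, f(1.5) = -7.5, f(2.25) = -13.125.
Sum = Δt · [f(0) + f(0.75) + f(1.5) + f(2.25)].
Sum = -20.8125.

-20.8125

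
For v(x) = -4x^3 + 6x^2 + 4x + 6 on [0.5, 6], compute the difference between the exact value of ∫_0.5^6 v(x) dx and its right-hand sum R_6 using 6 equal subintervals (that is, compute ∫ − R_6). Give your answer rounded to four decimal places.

312.7934

Exact integral: ∫_0.5^6 v(x) dx = -759.6875.
R_6 ≈ -1072.480903.
Error ≈ -759.6875 − (-1072.480903) ≈ 312.7934.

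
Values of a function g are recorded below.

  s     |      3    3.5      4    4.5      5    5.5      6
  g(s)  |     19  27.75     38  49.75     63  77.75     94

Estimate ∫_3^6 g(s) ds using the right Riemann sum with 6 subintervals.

175.125

Δs = 0.5.
Sum = 0.5·[27.75 + 38 + 49.75 + 63 + 77.75 + 94] = 175.125.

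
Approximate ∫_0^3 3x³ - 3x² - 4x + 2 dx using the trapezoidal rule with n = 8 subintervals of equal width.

22.48828125

Δx = (3 − 0)/8 = 0.375.
f(0) = 2, f(0.375) = 121/512, f(0.75) = -1.421875, f(1.125) = -1037/512, f(1.5) = -0.625, f(1.875) = 1909/512, f(2.25) = 11.984375, f(2.625) = 12847/512, f(3) = 44.
T_8 = (Δx/2)·[f(x_0) + 2f(x_1) + ... + 2f(x_{7}) + f(x_8)].
Sum = 22.48828125.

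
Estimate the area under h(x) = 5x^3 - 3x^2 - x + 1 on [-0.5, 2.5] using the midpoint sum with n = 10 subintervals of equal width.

Δx = (2.5 − (-0.5))/10 = 0.3.
Midpoints: -0.35, -0.05, 0.25, 0.55, 0.85, 1.15, 1.45, 1.75, 2.05, 2.35.
h(-0.35) = 0.768125, h(-0.05) = 1.041875, h(0.25) = 0.640625, h(0.55) = 0.374375, h(0.85) = 1.053125, h(1.15) = 3.486875, h(1.45) = 8.485625, h(1.75) = 16.859375, h(2.05) = 29.418125, h(2.35) = 46.971875.
Sum = Δx · [h(-0.35) + h(-0.05) + h(0.25) + ...].
Sum = 32.73.

32.73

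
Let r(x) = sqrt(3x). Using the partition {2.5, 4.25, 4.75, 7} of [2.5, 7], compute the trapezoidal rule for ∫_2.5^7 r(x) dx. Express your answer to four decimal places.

Subinterval widths: 1.75, 0.5, 2.25.
r(2.5) ≈ 2.7386, r(4.25) ≈ 3.5707, r(4.75) ≈ 3.7749, r(7) ≈ 4.5826.
On each subinterval the trapezoid contributes (Δx_i/2)·[r(x_{i-1}) + r(x_i)].
Sum ≈ 16.7592.

16.7592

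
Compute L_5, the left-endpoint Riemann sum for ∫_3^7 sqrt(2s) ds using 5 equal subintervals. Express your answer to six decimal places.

Δs = (7 − 3)/5 = 0.8.
Left endpoints: 3, 3.8, 4.6, 5.4, 6.2.
f(3) ≈ 2.449490, f(3.8) ≈ 2.756810, f(4.6) ≈ 3.033150, f(5.4) ≈ 3.286335, f(6.2) ≈ 3.521363.
Sum = Δs · [f(3) + f(3.8) + f(4.6) + f(5.4) + f(6.2)].
Sum ≈ 12.037719.

12.037719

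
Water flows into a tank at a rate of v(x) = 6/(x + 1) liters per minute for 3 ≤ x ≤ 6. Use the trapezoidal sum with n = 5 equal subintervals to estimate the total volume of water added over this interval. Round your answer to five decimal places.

3.36525

Δx = (6 − 3)/5 = 0.6.
v(3) = 1.5, v(3.6) = 30/23, v(4.2) = 15/13, v(4.8) = 30/29, v(5.4) = 0.9375, v(6) = 6/7.
T_5 = (Δx/2)·[v(x_0) + 2v(x_1) + ... + 2v(x_{4}) + v(x_5)].
Sum ≈ 3.36525.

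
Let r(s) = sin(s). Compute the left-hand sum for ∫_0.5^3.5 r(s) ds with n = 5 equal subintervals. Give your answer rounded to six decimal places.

Δs = (3.5 − 0.5)/5 = 0.6.
Left endpoints: 0.5, 1.1, 1.7, 2.3, 2.9.
r(0.5) ≈ 0.479426, r(1.1) ≈ 0.891207, r(1.7) ≈ 0.991665, r(2.3) ≈ 0.745705, r(2.9) ≈ 0.239249.
Sum = Δs · [r(0.5) + r(1.1) + r(1.7) + r(2.3) + r(2.9)].
Sum ≈ 2.008351.

2.008351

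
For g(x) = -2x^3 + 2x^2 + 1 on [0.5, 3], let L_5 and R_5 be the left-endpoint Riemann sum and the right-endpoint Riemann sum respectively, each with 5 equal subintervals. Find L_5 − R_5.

18.125

L_5 = -11.875.
R_5 = -30.
L_5 − R_5 = 18.125.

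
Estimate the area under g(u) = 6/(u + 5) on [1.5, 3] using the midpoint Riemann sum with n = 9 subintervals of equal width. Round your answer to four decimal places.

1.2458

Δu = (3 − 1.5)/9 = 1/6.
Midpoints: 19/12, 1.75, 23/12, 25/12, 2.25, 29/12, 31/12, 2.75, 35/12.
g(19/12) = 72/79, g(1.75) = 8/9, g(23/12) = 72/83, g(25/12) = 72/85, g(2.25) = 24/29, g(29/12) = 72/89, g(31/12) = 72/91, g(2.75) = 24/31, g(35/12) = 72/95.
Sum = Δu · [g(19/12) + g(1.75) + g(23/12) + ...].
Sum ≈ 1.2458.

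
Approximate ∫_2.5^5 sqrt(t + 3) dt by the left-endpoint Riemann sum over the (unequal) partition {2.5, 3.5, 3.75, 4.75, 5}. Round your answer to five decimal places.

6.27663

Subinterval widths: 1, 0.25, 1, 0.25.
Left endpoints: 2.5, 3.5, 3.75, 4.75.
f(2.5) ≈ 2.34521, f(3.5) ≈ 2.54951, f(3.75) ≈ 2.59808, f(4.75) ≈ 2.78388.
Sum = Σ Δt_i · f(t_i).
Sum ≈ 6.27663.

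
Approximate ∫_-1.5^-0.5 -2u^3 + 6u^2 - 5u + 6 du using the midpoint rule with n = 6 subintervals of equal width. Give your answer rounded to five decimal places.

Δu = (-0.5 − (-1.5))/6 = 1/6.
Midpoints: -17/12, -1.25, -13/12, -11/12, -0.75, -7/12.
f(-17/12) = 26621/864, f(-1.25) = 25.53125, f(-13/12) = 18145/864, f(-11/12) = 14831/864, f(-0.75) = 13.96875, f(-7/12) = 9811/864.
Sum = Δu · [f(-17/12) + f(-1.25) + f(-13/12) + ...].
Sum ≈ 19.97222.

19.97222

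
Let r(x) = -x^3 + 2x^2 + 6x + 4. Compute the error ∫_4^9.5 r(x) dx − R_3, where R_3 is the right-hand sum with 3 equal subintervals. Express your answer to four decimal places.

Exact integral: ∫_4^9.5 r(x) dx ≈ -1198.598958.
R_3 ≈ -1815.712963.
Error ≈ -1198.598958 − (-1815.712963) ≈ 617.1140.

617.1140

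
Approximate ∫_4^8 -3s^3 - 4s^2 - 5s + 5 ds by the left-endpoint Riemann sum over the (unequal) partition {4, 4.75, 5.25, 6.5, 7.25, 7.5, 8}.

-2998.546875

Subinterval widths: 0.75, 0.5, 1.25, 0.75, 0.25, 0.5.
Left endpoints: 4, 4.75, 5.25, 6.5, 7.25, 7.5.
f(4) = -271, f(4.75) = -430.515625, f(5.25) = -565.609375, f(6.5) = -1020.375, f(7.25) = -1384.734375, f(7.5) = -1523.125.
Sum = Σ Δs_i · f(s_i).
Sum = -2998.546875.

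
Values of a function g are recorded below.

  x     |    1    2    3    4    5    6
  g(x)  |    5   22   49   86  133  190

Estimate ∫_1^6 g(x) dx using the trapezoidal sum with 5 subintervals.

Δx = 1.
T_5 = (1/2)·[5 + 2·22 + 2·49 + 2·86 + 2·133 + 190] = 387.5.

387.5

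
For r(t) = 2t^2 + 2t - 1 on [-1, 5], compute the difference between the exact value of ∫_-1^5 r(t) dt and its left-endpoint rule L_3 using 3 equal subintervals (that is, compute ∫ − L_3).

Exact integral: ∫_-1^5 r(t) dt = 102.
L_3 = 50.
Error = 102 − 50 = 52.

52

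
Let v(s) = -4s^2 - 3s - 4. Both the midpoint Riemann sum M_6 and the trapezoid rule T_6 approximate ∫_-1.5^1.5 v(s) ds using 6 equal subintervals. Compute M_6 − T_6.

M_6 = -20.75.
T_6 = -21.5.
M_6 − T_6 = 0.75.

0.75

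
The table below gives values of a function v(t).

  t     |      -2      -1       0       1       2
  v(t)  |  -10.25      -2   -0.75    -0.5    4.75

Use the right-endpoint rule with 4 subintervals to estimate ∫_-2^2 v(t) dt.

1.5

Δt = 1.
Sum = 1·[(-2) + (-0.75) + (-0.5) + 4.75] = 1.5.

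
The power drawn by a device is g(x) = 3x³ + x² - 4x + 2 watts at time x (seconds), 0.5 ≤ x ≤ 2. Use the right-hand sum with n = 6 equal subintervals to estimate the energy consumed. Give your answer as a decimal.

Δx = (2 − 0.5)/6 = 0.25.
Right endpoints: 0.75, 1, 1.25, 1.5, 1.75, 2.
g(0.75) = 0.828125, g(1) = 2, g(1.25) = 4.421875, g(1.5) = 8.375, g(1.75) = 14.140625, g(2) = 22.
Sum = Δx · [g(0.75) + g(1) + g(1.25) + ...].
Sum = 12.94140625.

12.94140625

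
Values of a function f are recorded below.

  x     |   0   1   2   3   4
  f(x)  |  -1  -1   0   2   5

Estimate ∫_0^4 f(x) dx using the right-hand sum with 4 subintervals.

Δx = 1.
Sum = 1·[(-1) + 0 + 2 + 5] = 6.

6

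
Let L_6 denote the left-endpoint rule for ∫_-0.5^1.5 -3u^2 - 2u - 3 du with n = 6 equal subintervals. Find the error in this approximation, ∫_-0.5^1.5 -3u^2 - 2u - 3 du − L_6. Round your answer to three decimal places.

Exact integral: ∫_-0.5^1.5 f(u) du = -11.5.
L_6 ≈ -9.94444.
Error ≈ -11.5 − (-9.94444) ≈ -1.556.

-1.556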